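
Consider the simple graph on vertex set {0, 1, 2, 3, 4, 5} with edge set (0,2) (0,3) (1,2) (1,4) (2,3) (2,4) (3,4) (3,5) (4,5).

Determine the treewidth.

2

A width-2 tree decomposition is:
Bags: B1 = {2, 3, 4}  B2 = {0, 2, 3}  B3 = {1, 2, 4}  B4 = {3, 4, 5}
Tree: B1–B2, B1–B3, B1–B4
Every bag has size at most 3, so the width is 3 − 1 = 2 and tw(G) ≤ 2. For the lower bound, the 3 vertices {1, 2, 4} are pairwise adjacent, and any tree decomposition puts a clique entirely inside one bag — forcing width ≥ 2. Therefore the treewidth is 2.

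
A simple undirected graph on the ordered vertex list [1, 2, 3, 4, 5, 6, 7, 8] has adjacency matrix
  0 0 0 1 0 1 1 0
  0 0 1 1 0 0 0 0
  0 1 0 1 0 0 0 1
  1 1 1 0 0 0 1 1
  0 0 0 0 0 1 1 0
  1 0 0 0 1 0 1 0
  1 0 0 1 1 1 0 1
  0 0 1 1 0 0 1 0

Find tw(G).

2

A width-2 tree decomposition is:
Bags: B1 = {4, 7, 8}  B2 = {1, 4, 7}  B3 = {1, 6, 7}  B4 = {3, 4, 8}  B5 = {5, 6, 7}  B6 = {2, 3, 4}
Tree: B1–B2, B2–B3, B1–B4, B3–B5, B4–B6
Every bag has size at most 3, so the width is 3 − 1 = 2 and tw(G) ≤ 2. Conversely, {1, 4, 7} is a clique of size 3, and the vertices of any clique must share a bag in every tree decomposition; so some bag has ≥ 3 vertices and tw(G) ≥ 2. Therefore the treewidth is 2.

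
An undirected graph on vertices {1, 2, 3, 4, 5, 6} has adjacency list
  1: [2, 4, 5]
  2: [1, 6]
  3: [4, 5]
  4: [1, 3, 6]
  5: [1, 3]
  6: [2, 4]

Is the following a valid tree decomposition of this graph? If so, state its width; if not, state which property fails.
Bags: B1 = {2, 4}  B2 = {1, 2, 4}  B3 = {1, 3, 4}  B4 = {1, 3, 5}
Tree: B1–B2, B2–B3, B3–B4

A tree decomposition must satisfy three properties: every vertex lies in some bag; for every edge, both endpoints lie together in some bag; and for every vertex, the bags containing it form a connected subtree. Here vertex 6 appears in no bag, so the decomposition is invalid.

No — vertex 6 appears in no bag.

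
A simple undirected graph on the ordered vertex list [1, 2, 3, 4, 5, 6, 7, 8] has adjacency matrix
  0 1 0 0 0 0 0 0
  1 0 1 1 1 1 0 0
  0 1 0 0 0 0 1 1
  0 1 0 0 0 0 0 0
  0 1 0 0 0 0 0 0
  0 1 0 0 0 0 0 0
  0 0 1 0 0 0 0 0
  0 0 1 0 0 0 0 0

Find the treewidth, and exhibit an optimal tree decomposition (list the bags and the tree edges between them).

The largest bag has 2 vertices, giving width 1; this decomposition certifies tw(G) ≤ 1. G has an edge, so its treewidth is at least 1. Therefore the treewidth is 1.

Treewidth 1.
Bags: B1 = {3, 8}  B2 = {2, 3}  B3 = {2, 5}  B4 = {2, 6}  B5 = {2, 4}  B6 = {1, 2}  B7 = {3, 7}
Tree: B1–B2, B2–B3, B3–B4, B2–B5, B4–B6, B2–B7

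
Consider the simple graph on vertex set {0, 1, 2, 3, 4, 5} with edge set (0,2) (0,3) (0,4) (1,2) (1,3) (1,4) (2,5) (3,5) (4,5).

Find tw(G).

A width-3 tree decomposition is:
Bags: B1 = {0, 2, 3, 4}  B2 = {1, 2, 3, 4}  B3 = {2, 3, 4, 5}
Tree: B1–B2, B2–B3
Every bag has size at most 4, so the width is 4 − 1 = 3 and tw(G) ≤ 3. For the lower bound: the 4 vertex sets {0,4}, {1,2}, {3}, {5} are disjoint, each induces a connected subgraph, and every pair is joined by at least one edge of G. Contracting each set to a single vertex therefore yields K_{4} as a minor, and since treewidth is minor-monotone, tw(G) ≥ tw(K_{4}) = 3. Therefore the treewidth is 3.

3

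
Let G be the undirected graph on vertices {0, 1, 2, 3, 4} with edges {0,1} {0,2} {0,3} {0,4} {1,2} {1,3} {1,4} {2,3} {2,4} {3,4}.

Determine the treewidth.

4

A width-4 tree decomposition is:
Bags: B1 = {0, 1, 2, 3, 4}
Tree: (single bag)
With just one bag of size 5, the width is 5 − 1 = 4, so tw(G) ≤ 4. On the other hand G contains the 5-clique {0, 1, 2, 3, 4}. A clique must lie in a single bag of any decomposition, so no decomposition can have width below 4. Therefore the treewidth is 4.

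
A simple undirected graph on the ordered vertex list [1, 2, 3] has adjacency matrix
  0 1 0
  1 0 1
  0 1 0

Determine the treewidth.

1

A width-1 tree decomposition is:
Bags: B1 = {2, 3}  B2 = {1, 2}
Tree: B1–B2
Every bag has size at most 2, so the width is 2 − 1 = 1 and tw(G) ≤ 1. Since G has at least one edge (e.g. 3–2), it is not an edgeless graph, so tw(G) ≥ 1. Hence tw(G) = 1 exactly.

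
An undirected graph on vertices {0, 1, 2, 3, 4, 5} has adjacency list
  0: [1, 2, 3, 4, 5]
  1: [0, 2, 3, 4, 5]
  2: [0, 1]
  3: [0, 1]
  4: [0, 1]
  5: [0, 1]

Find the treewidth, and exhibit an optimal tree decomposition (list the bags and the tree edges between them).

Treewidth 2.
One optimal decomposition is:
Bags: B1 = {0, 1, 3}  B2 = {0, 1, 2}  B3 = {0, 1, 4}  B4 = {0, 1, 5}
Tree: B1–B2, B2–B3, B3–B4

The largest bag has 3 vertices, giving width 2; this decomposition certifies tw(G) ≤ 2. Conversely, {0, 1, 2} is a clique of size 3, and the vertices of any clique must share a bag in every tree decomposition; so some bag has ≥ 3 vertices and tw(G) ≥ 2. The upper and lower bounds meet at 2, so that is the treewidth.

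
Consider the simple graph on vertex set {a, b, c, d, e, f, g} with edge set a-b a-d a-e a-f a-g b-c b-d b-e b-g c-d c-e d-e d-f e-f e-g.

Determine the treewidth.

3

A width-3 tree decomposition is:
Bags: B1 = {a, b, e, g}  B2 = {a, b, d, e}  B3 = {b, c, d, e}  B4 = {a, d, e, f}
Tree: B1–B2, B2–B3, B2–B4
Every bag has size at most 4, so the width is 4 − 1 = 3 and tw(G) ≤ 3. Conversely, {b, c, d, e} is a clique of size 4, and the vertices of any clique must share a bag in every tree decomposition; so some bag has ≥ 4 vertices and tw(G) ≥ 3. Hence tw(G) = 3 exactly.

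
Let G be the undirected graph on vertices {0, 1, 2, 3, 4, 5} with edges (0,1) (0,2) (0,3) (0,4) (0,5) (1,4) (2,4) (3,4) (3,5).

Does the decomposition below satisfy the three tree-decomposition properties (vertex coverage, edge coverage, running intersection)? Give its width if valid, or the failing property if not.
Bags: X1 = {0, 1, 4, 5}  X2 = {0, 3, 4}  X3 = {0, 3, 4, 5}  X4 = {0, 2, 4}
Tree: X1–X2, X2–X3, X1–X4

A tree decomposition must satisfy three properties: every vertex lies in some bag; for every edge, both endpoints lie together in some bag; and for every vertex, the bags containing it form a connected subtree. Here bags containing vertex 5 are not connected in the tree, so the decomposition is invalid.

No — bags containing vertex 5 are not connected in the tree.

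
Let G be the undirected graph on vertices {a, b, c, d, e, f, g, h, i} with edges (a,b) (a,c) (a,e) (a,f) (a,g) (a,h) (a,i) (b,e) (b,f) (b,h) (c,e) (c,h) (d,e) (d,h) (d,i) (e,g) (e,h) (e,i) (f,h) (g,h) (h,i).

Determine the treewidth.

3

A width-3 tree decomposition is:
Bags: B1 = {a, e, h, i}  B2 = {d, e, h, i}  B3 = {a, e, g, h}  B4 = {a, b, e, h}  B5 = {a, c, e, h}  B6 = {a, b, f, h}
Tree: B1–B2, B1–B3, B3–B4, B1–B5, B4–B6
Each bag holds 4 vertices, so the decomposition has width 3, which upper-bounds the treewidth. For the lower bound, the 4 vertices {d, e, h, i} are pairwise adjacent, and any tree decomposition puts a clique entirely inside one bag — forcing width ≥ 3. Hence tw(G) = 3 exactly.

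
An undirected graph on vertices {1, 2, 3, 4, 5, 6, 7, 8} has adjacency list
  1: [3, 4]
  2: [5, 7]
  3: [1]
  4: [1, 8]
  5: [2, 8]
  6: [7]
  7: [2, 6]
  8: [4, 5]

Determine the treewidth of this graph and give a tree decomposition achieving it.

Each bag holds 2 vertices, so the decomposition has width 1, which upper-bounds the treewidth. G has an edge, so its treewidth is at least 1. Therefore the treewidth is 1.

Treewidth 1.
Bags: B1 = {1, 3}  B2 = {1, 4}  B3 = {4, 8}  B4 = {5, 8}  B5 = {2, 5}  B6 = {2, 7}  B7 = {6, 7}
Tree: B1–B2, B2–B3, B3–B4, B4–B5, B5–B6, B6–B7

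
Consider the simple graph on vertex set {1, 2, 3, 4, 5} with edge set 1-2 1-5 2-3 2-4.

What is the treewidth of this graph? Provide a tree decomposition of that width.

Treewidth 1.
One optimal decomposition is:
Bags: B1 = {2, 3}  B2 = {1, 2}  B3 = {2, 4}  B4 = {1, 5}
Tree: B1–B2, B2–B3, B2–B4

Every bag has size at most 2, so the width is 2 − 1 = 1 and tw(G) ≤ 1. Any graph with an edge has treewidth ≥ 1, and G has the edge 2–3. Hence tw(G) = 1 exactly.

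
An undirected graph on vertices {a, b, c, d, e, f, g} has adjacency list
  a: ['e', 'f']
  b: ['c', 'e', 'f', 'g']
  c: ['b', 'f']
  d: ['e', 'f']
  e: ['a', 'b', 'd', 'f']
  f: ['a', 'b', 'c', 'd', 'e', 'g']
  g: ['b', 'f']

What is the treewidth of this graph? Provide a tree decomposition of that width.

Treewidth 2.
Bags: B1 = {d, e, f}  B2 = {b, e, f}  B3 = {b, c, f}  B4 = {b, f, g}  B5 = {a, e, f}
Tree: B1–B2, B2–B3, B2–B4, B1–B5

The largest bag has 3 vertices, giving width 2; this decomposition certifies tw(G) ≤ 2. On the other hand G contains the 3-clique {d, e, f}. A clique must lie in a single bag of any decomposition, so no decomposition can have width below 2. The upper and lower bounds meet at 2, so that is the treewidth.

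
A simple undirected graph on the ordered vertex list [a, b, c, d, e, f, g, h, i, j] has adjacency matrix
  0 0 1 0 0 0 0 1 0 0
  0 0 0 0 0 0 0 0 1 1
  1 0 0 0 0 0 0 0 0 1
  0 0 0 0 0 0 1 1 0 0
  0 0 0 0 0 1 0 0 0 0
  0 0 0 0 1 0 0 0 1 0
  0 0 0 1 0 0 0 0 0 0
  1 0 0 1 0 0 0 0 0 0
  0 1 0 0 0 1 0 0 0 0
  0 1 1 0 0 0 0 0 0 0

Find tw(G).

A width-1 tree decomposition is:
Bags: B1 = {d, g}  B2 = {d, h}  B3 = {a, h}  B4 = {a, c}  B5 = {c, j}  B6 = {b, j}  B7 = {b, i}  B8 = {f, i}  B9 = {e, f}
Tree: B1–B2, B2–B3, B3–B4, B4–B5, B5–B6, B6–B7, B7–B8, B8–B9
Every bag has size at most 2, so the width is 2 − 1 = 1 and tw(G) ≤ 1. G has an edge, so its treewidth is at least 1. Hence tw(G) = 1 exactly.

1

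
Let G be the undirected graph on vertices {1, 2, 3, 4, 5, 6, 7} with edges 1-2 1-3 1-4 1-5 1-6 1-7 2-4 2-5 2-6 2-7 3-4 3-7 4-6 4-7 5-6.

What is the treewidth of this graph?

A width-3 tree decomposition is:
Bags: B1 = {1, 2, 4, 6}  B2 = {1, 2, 4, 7}  B3 = {1, 2, 5, 6}  B4 = {1, 3, 4, 7}
Tree: B1–B2, B1–B3, B2–B4
Every bag has size at most 4, so the width is 4 − 1 = 3 and tw(G) ≤ 3. On the other hand G contains the 4-clique {1, 2, 4, 6}. A clique must lie in a single bag of any decomposition, so no decomposition can have width below 3. Hence tw(G) = 3 exactly.

3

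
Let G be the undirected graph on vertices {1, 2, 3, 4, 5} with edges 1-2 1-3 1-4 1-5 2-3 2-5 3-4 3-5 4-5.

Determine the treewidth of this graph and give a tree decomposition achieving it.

Every bag has size at most 4, so the width is 4 − 1 = 3 and tw(G) ≤ 3. Conversely, {1, 2, 3, 5} is a clique of size 4, and the vertices of any clique must share a bag in every tree decomposition; so some bag has ≥ 4 vertices and tw(G) ≥ 3. Combining the bounds, tw(G) = 3.

Treewidth 3.
Bags: B1 = {1, 2, 3, 5}  B2 = {1, 3, 4, 5}
Tree: B1–B2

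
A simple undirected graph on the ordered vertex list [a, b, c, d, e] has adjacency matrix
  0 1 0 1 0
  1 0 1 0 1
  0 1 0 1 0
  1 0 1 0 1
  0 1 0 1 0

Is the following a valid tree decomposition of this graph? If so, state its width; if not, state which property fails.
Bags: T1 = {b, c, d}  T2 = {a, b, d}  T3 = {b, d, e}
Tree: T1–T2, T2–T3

Yes; width 2.

Checking the three conditions: (i) the bags cover all of {a, b, c, d, e}; (ii) for each edge, some bag contains both endpoints; (iii) the bags containing any fixed vertex form a subtree. All hold, so the decomposition is valid with width 3 − 1 = 2.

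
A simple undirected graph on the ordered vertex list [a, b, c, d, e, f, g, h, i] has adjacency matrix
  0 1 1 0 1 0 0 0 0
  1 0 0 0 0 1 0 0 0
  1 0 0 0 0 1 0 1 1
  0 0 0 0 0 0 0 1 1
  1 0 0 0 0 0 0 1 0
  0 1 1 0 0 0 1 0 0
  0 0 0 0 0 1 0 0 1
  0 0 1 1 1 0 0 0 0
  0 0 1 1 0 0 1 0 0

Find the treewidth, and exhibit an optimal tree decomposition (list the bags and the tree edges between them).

The largest bag has 4 vertices, giving width 3; this decomposition certifies tw(G) ≤ 3. For the lower bound: the 4 vertex sets {b,f,g}, {a}, {c}, {d,e,h,i} are disjoint, each induces a connected subgraph, and every pair is joined by at least one edge of G. Contracting each set to a single vertex therefore yields K_{4} as a minor, and since treewidth is minor-monotone, tw(G) ≥ tw(K_{4}) = 3. Therefore the treewidth is 3.

Treewidth 3.
Bags: B1 = {a, b, f, g}  B2 = {a, c, f, g}  B3 = {a, c, g, i}  B4 = {a, c, e, i}  B5 = {c, e, h, i}  B6 = {d, e, h, i}
Tree: B1–B2, B2–B3, B3–B4, B4–B5, B5–B6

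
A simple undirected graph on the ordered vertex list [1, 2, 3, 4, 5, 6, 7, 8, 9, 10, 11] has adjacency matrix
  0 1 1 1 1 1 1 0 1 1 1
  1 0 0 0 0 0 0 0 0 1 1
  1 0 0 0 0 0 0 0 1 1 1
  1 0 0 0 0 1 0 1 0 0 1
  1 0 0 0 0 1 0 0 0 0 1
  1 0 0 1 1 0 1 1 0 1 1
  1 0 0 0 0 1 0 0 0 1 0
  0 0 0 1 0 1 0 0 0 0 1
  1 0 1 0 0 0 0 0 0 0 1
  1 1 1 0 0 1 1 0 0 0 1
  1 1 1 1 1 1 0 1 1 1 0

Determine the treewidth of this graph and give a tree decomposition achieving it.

The largest bag has 4 vertices, giving width 3; this decomposition certifies tw(G) ≤ 3. For the lower bound, the 4 vertices {4, 6, 8, 11} are pairwise adjacent, and any tree decomposition puts a clique entirely inside one bag — forcing width ≥ 3. The upper and lower bounds meet at 3, so that is the treewidth.

Treewidth 3.
Bags: B1 = {1, 6, 10, 11}  B2 = {1, 4, 6, 11}  B3 = {1, 5, 6, 11}  B4 = {4, 6, 8, 11}  B5 = {1, 3, 10, 11}  B6 = {1, 6, 7, 10}  B7 = {1, 3, 9, 11}  B8 = {1, 2, 10, 11}
Tree: B1–B2, B1–B3, B2–B4, B1–B5, B1–B6, B5–B7, B5–B8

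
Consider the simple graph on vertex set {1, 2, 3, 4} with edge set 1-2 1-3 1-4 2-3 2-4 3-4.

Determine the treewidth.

3

A width-3 tree decomposition is:
Bags: B1 = {1, 2, 3, 4}
Tree: (single bag)
A single bag containing all 4 vertices is trivially a valid decomposition of width 3. On the other hand G contains the 4-clique {1, 2, 3, 4}. A clique must lie in a single bag of any decomposition, so no decomposition can have width below 3. Combining the bounds, tw(G) = 3.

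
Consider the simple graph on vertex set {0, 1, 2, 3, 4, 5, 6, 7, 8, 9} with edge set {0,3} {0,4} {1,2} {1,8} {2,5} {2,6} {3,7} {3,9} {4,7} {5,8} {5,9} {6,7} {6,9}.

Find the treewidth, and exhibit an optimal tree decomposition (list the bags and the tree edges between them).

Each bag holds 3 vertices, so the decomposition has width 2, which upper-bounds the treewidth. Since 4–0–3–7–4 is a cycle in G, G is not acyclic. Forests are exactly the graphs of treewidth ≤ 1, so tw(G) ≥ 2. Hence tw(G) = 2 exactly.

Treewidth 2.
Bags: B1 = {0, 4, 7}  B2 = {0, 3, 7}  B3 = {3, 6, 7}  B4 = {3, 6, 9}  B5 = {2, 6, 9}  B6 = {2, 5, 9}  B7 = {1, 2, 5}  B8 = {1, 5, 8}
Tree: B1–B2, B2–B3, B3–B4, B4–B5, B5–B6, B6–B7, B7–B8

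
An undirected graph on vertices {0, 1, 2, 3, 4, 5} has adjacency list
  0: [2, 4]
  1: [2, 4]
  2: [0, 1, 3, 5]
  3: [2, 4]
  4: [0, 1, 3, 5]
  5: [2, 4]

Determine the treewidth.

A width-2 tree decomposition is:
Bags: B1 = {2, 4, 5}  B2 = {2, 3, 4}  B3 = {0, 2, 4}  B4 = {1, 2, 4}
Tree: B1–B2, B2–B3, B3–B4
The largest bag has 3 vertices, giving width 2; this decomposition certifies tw(G) ≤ 2. Since 5–4–3–2–5 is a cycle in G, G is not acyclic. Forests are exactly the graphs of treewidth ≤ 1, so tw(G) ≥ 2. Therefore the treewidth is 2.

2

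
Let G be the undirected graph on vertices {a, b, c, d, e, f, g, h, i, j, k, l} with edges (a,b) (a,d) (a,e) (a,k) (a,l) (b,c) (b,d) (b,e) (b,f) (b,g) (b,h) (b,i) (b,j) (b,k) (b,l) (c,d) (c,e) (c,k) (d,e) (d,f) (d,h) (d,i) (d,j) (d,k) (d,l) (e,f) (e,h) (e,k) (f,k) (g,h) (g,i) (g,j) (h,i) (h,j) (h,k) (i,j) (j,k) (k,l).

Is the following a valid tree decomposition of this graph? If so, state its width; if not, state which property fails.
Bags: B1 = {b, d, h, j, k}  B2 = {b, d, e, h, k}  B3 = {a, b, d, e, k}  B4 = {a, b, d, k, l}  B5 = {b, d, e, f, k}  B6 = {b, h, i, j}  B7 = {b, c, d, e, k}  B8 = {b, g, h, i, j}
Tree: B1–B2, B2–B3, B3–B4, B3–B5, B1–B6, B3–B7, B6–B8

No — edge (d,i) lies in no bag.

A tree decomposition must satisfy three properties: every vertex lies in some bag; for every edge, both endpoints lie together in some bag; and for every vertex, the bags containing it form a connected subtree. Here edge (d,i) lies in no bag, so the decomposition is invalid.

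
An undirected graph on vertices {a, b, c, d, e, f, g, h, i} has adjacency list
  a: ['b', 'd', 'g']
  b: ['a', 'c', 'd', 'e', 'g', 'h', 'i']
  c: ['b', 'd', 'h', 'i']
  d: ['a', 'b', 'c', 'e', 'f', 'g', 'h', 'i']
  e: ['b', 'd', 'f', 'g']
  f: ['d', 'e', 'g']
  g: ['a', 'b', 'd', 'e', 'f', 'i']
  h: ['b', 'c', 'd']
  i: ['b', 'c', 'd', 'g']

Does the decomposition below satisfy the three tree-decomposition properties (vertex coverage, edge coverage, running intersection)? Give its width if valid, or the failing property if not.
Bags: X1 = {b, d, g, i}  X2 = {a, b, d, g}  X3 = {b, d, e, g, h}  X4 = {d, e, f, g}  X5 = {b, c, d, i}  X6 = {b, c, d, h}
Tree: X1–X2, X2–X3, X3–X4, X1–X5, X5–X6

A tree decomposition must satisfy three properties: every vertex lies in some bag; for every edge, both endpoints lie together in some bag; and for every vertex, the bags containing it form a connected subtree. Here bags containing vertex h are not connected in the tree, so the decomposition is invalid.

No — bags containing vertex h are not connected in the tree.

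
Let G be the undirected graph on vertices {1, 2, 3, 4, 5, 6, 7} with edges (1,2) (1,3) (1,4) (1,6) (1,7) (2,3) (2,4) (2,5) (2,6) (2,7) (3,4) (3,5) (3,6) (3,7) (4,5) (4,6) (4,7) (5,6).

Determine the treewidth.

A width-4 tree decomposition is:
Bags: B1 = {1, 2, 3, 4, 6}  B2 = {1, 2, 3, 4, 7}  B3 = {2, 3, 4, 5, 6}
Tree: B1–B2, B1–B3
The largest bag has 5 vertices, giving width 4; this decomposition certifies tw(G) ≤ 4. For the lower bound, the 5 vertices {1, 2, 3, 4, 6} are pairwise adjacent, and any tree decomposition puts a clique entirely inside one bag — forcing width ≥ 4. Hence tw(G) = 4 exactly.

4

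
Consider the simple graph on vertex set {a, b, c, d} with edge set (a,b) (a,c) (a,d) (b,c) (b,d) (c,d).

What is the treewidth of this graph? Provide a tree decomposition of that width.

Treewidth 3.
One optimal decomposition is:
Bags: B1 = {a, b, c, d}
Tree: (single bag)

A single bag containing all 4 vertices is trivially a valid decomposition of width 3. Conversely, {a, b, c, d} is a clique of size 4, and the vertices of any clique must share a bag in every tree decomposition; so some bag has ≥ 4 vertices and tw(G) ≥ 3. The upper and lower bounds meet at 3, so that is the treewidth.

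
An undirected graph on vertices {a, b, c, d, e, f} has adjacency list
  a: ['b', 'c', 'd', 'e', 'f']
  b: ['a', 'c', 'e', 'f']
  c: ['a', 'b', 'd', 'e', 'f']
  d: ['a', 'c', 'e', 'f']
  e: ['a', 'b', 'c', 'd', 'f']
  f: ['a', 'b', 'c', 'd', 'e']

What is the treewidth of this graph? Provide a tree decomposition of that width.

The largest bag has 5 vertices, giving width 4; this decomposition certifies tw(G) ≤ 4. For the lower bound, the 5 vertices {a, c, d, e, f} are pairwise adjacent, and any tree decomposition puts a clique entirely inside one bag — forcing width ≥ 4. Hence tw(G) = 4 exactly.

Treewidth 4.
One such decomposition:
Bags: B1 = {a, b, c, e, f}  B2 = {a, c, d, e, f}
Tree: B1–B2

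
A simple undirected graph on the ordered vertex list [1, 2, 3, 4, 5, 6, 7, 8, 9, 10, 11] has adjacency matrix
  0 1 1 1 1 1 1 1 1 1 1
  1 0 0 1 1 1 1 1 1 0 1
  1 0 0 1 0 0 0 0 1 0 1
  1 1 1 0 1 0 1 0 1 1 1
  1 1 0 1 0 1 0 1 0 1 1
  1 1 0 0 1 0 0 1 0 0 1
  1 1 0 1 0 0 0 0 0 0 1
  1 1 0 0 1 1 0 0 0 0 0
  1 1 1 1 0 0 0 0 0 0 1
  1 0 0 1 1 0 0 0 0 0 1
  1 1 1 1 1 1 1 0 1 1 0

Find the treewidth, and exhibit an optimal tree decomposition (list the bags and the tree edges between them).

Every bag has size at most 5, so the width is 5 − 1 = 4 and tw(G) ≤ 4. Conversely, {1, 2, 5, 6, 8} is a clique of size 5, and the vertices of any clique must share a bag in every tree decomposition; so some bag has ≥ 5 vertices and tw(G) ≥ 4. Hence tw(G) = 4 exactly.

Treewidth 4.
Bags: B1 = {1, 2, 4, 5, 11}  B2 = {1, 2, 4, 7, 11}  B3 = {1, 2, 4, 9, 11}  B4 = {1, 4, 5, 10, 11}  B5 = {1, 2, 5, 6, 11}  B6 = {1, 2, 5, 6, 8}  B7 = {1, 3, 4, 9, 11}
Tree: B1–B2, B2–B3, B1–B4, B1–B5, B5–B6, B3–B7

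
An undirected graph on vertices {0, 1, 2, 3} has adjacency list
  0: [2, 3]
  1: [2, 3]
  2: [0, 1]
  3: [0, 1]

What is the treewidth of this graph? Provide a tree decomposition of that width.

Each bag holds 3 vertices, so the decomposition has width 2, which upper-bounds the treewidth. Since 3–0–2–1–3 is a cycle in G, G is not acyclic. Forests are exactly the graphs of treewidth ≤ 1, so tw(G) ≥ 2. Combining the bounds, tw(G) = 2.

Treewidth 2.
One such decomposition:
Bags: B1 = {0, 2, 3}  B2 = {1, 2, 3}
Tree: B1–B2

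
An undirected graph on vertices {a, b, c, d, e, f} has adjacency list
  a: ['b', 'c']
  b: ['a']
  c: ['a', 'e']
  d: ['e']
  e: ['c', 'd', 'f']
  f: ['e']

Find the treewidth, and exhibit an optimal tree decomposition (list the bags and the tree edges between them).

Treewidth 1.
Bags: B1 = {c, e}  B2 = {a, c}  B3 = {e, f}  B4 = {a, b}  B5 = {d, e}
Tree: B1–B2, B1–B3, B2–B4, B3–B5

Every bag has size at most 2, so the width is 2 − 1 = 1 and tw(G) ≤ 1. G has an edge, so its treewidth is at least 1. Combining the bounds, tw(G) = 1.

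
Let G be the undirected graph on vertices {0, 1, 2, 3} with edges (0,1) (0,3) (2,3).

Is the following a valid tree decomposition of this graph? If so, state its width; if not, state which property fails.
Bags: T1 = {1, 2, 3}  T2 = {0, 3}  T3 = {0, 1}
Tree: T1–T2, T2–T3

No — bags containing vertex 1 are not connected in the tree.

A tree decomposition must satisfy three properties: every vertex lies in some bag; for every edge, both endpoints lie together in some bag; and for every vertex, the bags containing it form a connected subtree. Here bags containing vertex 1 are not connected in the tree, so the decomposition is invalid.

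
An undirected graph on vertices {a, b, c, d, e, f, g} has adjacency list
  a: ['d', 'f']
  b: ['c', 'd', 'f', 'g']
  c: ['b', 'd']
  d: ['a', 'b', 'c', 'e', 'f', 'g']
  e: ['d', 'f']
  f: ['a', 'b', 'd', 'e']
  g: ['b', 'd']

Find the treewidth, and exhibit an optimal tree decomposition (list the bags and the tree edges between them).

Treewidth 2.
One optimal decomposition is:
Bags: B1 = {a, d, f}  B2 = {b, d, f}  B3 = {b, d, g}  B4 = {d, e, f}  B5 = {b, c, d}
Tree: B1–B2, B2–B3, B2–B4, B3–B5

Every bag has size at most 3, so the width is 3 − 1 = 2 and tw(G) ≤ 2. Conversely, {b, d, g} is a clique of size 3, and the vertices of any clique must share a bag in every tree decomposition; so some bag has ≥ 3 vertices and tw(G) ≥ 2. The upper and lower bounds meet at 2, so that is the treewidth.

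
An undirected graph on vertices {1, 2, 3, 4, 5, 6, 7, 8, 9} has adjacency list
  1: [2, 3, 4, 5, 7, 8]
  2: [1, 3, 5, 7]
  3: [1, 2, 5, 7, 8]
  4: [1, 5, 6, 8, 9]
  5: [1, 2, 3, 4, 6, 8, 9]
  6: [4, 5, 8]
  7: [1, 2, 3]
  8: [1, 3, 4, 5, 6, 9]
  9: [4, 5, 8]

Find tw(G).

A width-3 tree decomposition is:
Bags: B1 = {1, 4, 5, 8}  B2 = {1, 3, 5, 8}  B3 = {4, 5, 6, 8}  B4 = {1, 2, 3, 5}  B5 = {1, 2, 3, 7}  B6 = {4, 5, 8, 9}
Tree: B1–B2, B1–B3, B2–B4, B4–B5, B1–B6
Each bag holds 4 vertices, so the decomposition has width 3, which upper-bounds the treewidth. On the other hand G contains the 4-clique {1, 3, 5, 8}. A clique must lie in a single bag of any decomposition, so no decomposition can have width below 3. Combining the bounds, tw(G) = 3.

3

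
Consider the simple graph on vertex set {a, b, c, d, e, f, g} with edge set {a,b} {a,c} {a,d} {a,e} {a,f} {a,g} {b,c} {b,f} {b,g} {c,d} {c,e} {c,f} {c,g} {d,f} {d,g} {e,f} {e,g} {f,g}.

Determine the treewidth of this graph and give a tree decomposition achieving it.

Each bag holds 5 vertices, so the decomposition has width 4, which upper-bounds the treewidth. On the other hand G contains the 5-clique {a, c, d, f, g}. A clique must lie in a single bag of any decomposition, so no decomposition can have width below 4. Combining the bounds, tw(G) = 4.

Treewidth 4.
One optimal decomposition is:
Bags: B1 = {a, c, d, f, g}  B2 = {a, c, e, f, g}  B3 = {a, b, c, f, g}
Tree: B1–B2, B1–B3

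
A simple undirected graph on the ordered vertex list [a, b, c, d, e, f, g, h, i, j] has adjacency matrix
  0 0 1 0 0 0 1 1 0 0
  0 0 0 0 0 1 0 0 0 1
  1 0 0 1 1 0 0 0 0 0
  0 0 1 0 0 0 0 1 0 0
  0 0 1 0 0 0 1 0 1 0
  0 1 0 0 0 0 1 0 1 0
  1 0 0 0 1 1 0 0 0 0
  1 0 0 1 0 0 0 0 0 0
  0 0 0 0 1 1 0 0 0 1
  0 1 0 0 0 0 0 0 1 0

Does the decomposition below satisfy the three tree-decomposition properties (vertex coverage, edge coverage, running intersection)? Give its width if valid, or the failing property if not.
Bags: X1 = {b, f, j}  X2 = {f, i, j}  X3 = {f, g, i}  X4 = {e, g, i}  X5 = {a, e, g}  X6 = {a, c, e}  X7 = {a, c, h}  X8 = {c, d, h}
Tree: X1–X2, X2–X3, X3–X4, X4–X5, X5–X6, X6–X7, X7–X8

Yes; width 2.

Vertex coverage: the bags together contain {a, b, c, d, e, f, g, h, i, j}, the full vertex set. Edge coverage: each edge of G has both endpoints in at least one bag. Running intersection: for every vertex, the bags containing it form a connected subtree. All three properties hold, so this is a valid tree decomposition of width max|bag| − 1 = 2, and hence tw(G) ≤ 2.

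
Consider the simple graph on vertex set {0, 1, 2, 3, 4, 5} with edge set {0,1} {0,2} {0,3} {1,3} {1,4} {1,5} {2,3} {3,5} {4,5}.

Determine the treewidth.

2

A width-2 tree decomposition is:
Bags: B1 = {1, 3, 5}  B2 = {1, 4, 5}  B3 = {0, 1, 3}  B4 = {0, 2, 3}
Tree: B1–B2, B1–B3, B3–B4
The largest bag has 3 vertices, giving width 2; this decomposition certifies tw(G) ≤ 2. On the other hand G contains the 3-clique {0, 1, 3}. A clique must lie in a single bag of any decomposition, so no decomposition can have width below 2. Hence tw(G) = 2 exactly.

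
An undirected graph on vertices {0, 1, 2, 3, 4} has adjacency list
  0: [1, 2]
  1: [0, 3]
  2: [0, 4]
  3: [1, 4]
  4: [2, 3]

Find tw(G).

A width-2 tree decomposition is:
Bags: B1 = {0, 1, 3}  B2 = {0, 3, 4}  B3 = {0, 2, 4}
Tree: B1–B2, B2–B3
Every bag has size at most 3, so the width is 3 − 1 = 2 and tw(G) ≤ 2. The edges 0–1–3–4–2–0 form a cycle, so G is not a tree and its treewidth is at least 2. Combining the bounds, tw(G) = 2.

2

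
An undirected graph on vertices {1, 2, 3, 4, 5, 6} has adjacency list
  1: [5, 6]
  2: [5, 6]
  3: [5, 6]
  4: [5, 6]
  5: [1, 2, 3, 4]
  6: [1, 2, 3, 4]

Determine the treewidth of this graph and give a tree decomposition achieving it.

Each bag holds 3 vertices, so the decomposition has width 2, which upper-bounds the treewidth. The edges 1–5–3–6–1 form a cycle, so G is not a tree and its treewidth is at least 2. Hence tw(G) = 2 exactly.

Treewidth 2.
Bags: B1 = {1, 5, 6}  B2 = {3, 5, 6}  B3 = {2, 5, 6}  B4 = {4, 5, 6}
Tree: B1–B2, B2–B3, B3–B4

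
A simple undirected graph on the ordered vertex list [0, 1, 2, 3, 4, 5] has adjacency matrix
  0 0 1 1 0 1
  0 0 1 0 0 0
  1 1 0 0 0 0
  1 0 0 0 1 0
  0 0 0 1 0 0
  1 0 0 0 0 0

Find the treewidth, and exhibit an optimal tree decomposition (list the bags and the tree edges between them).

Treewidth 1.
Bags: B1 = {0, 3}  B2 = {0, 5}  B3 = {0, 2}  B4 = {1, 2}  B5 = {3, 4}
Tree: B1–B2, B1–B3, B3–B4, B1–B5

The largest bag has 2 vertices, giving width 1; this decomposition certifies tw(G) ≤ 1. G has an edge, so its treewidth is at least 1. Combining the bounds, tw(G) = 1.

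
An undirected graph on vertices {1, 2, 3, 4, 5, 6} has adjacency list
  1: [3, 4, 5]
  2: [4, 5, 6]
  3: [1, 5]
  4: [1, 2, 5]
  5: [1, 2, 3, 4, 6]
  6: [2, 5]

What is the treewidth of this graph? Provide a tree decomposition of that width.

The largest bag has 3 vertices, giving width 2; this decomposition certifies tw(G) ≤ 2. Conversely, {1, 3, 5} is a clique of size 3, and the vertices of any clique must share a bag in every tree decomposition; so some bag has ≥ 3 vertices and tw(G) ≥ 2. The upper and lower bounds meet at 2, so that is the treewidth.

Treewidth 2.
Bags: B1 = {2, 4, 5}  B2 = {1, 4, 5}  B3 = {2, 5, 6}  B4 = {1, 3, 5}
Tree: B1–B2, B1–B3, B2–B4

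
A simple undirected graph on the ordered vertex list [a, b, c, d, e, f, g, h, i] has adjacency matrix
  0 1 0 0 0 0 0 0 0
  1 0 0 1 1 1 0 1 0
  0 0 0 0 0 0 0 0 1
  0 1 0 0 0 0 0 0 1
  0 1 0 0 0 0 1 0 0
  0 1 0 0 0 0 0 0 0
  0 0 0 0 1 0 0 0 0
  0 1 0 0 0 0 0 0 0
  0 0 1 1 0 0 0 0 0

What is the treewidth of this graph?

A width-1 tree decomposition is:
Bags: B1 = {b, d}  B2 = {b, e}  B3 = {b, h}  B4 = {d, i}  B5 = {b, f}  B6 = {c, i}  B7 = {e, g}  B8 = {a, b}
Tree: B1–B2, B1–B3, B1–B4, B3–B5, B4–B6, B2–B7, B5–B8
The largest bag has 2 vertices, giving width 1; this decomposition certifies tw(G) ≤ 1. G has an edge, so its treewidth is at least 1. Combining the bounds, tw(G) = 1.

1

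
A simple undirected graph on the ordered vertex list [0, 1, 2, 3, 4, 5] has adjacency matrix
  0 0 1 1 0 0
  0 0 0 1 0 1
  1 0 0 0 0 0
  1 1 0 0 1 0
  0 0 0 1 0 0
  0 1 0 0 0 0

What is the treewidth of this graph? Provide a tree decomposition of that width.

Treewidth 1.
One optimal decomposition is:
Bags: B1 = {0, 3}  B2 = {1, 3}  B3 = {0, 2}  B4 = {1, 5}  B5 = {3, 4}
Tree: B1–B2, B1–B3, B2–B4, B2–B5

Every bag has size at most 2, so the width is 2 − 1 = 1 and tw(G) ≤ 1. G has an edge, so its treewidth is at least 1. The upper and lower bounds meet at 1, so that is the treewidth.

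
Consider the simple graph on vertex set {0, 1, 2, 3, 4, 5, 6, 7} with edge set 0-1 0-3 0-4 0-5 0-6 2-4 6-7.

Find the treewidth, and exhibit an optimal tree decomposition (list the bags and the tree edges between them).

Every bag has size at most 2, so the width is 2 − 1 = 1 and tw(G) ≤ 1. G has an edge, so its treewidth is at least 1. Combining the bounds, tw(G) = 1.

Treewidth 1.
One optimal decomposition is:
Bags: B1 = {0, 6}  B2 = {0, 1}  B3 = {0, 5}  B4 = {6, 7}  B5 = {0, 4}  B6 = {2, 4}  B7 = {0, 3}
Tree: B1–B2, B2–B3, B1–B4, B2–B5, B5–B6, B1–B7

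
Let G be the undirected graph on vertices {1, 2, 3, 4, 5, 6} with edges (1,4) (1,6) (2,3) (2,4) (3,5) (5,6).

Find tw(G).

A width-2 tree decomposition is:
Bags: B1 = {2, 3, 4}  B2 = {3, 4, 5}  B3 = {4, 5, 6}  B4 = {1, 4, 6}
Tree: B1–B2, B2–B3, B3–B4
The largest bag has 3 vertices, giving width 2; this decomposition certifies tw(G) ≤ 2. Since 4–2–3–5–6–1–4 is a cycle in G, G is not acyclic. Forests are exactly the graphs of treewidth ≤ 1, so tw(G) ≥ 2. Hence tw(G) = 2 exactly.

2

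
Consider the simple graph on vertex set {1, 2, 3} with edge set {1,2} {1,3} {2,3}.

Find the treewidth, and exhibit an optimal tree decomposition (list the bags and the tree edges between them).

With just one bag of size 3, the width is 3 − 1 = 2, so tw(G) ≤ 2. On the other hand G contains the 3-clique {1, 2, 3}. A clique must lie in a single bag of any decomposition, so no decomposition can have width below 2. Combining the bounds, tw(G) = 2.

Treewidth 2.
One optimal decomposition is:
Bags: B1 = {1, 2, 3}
Tree: (single bag)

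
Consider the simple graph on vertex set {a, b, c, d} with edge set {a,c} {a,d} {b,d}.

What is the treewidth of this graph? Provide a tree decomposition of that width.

Treewidth 1.
Bags: B1 = {a, d}  B2 = {b, d}  B3 = {a, c}
Tree: B1–B2, B1–B3

Every bag has size at most 2, so the width is 2 − 1 = 1 and tw(G) ≤ 1. G has an edge, so its treewidth is at least 1. Hence tw(G) = 1 exactly.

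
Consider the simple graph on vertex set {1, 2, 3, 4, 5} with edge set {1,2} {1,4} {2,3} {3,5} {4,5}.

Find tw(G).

A width-2 tree decomposition is:
Bags: B1 = {3, 4, 5}  B2 = {2, 3, 4}  B3 = {1, 2, 4}
Tree: B1–B2, B2–B3
Each bag holds 3 vertices, so the decomposition has width 2, which upper-bounds the treewidth. For the lower bound, G contains the cycle 4–5–3–2–1–4, so G is not a forest; only forests have treewidth ≤ 1, hence tw(G) ≥ 2. Combining the bounds, tw(G) = 2.

2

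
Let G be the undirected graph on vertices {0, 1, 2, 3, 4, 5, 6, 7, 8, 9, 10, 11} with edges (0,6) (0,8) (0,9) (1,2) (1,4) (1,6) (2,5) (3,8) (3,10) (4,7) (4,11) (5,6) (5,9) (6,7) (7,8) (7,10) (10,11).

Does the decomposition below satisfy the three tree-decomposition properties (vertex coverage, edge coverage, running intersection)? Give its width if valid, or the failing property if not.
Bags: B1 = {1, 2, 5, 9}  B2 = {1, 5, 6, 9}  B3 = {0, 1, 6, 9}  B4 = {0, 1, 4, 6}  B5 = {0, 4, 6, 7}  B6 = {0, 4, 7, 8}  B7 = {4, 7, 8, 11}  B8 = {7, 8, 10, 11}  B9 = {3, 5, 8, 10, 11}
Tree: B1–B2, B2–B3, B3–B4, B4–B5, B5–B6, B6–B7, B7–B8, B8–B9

A tree decomposition must satisfy three properties: every vertex lies in some bag; for every edge, both endpoints lie together in some bag; and for every vertex, the bags containing it form a connected subtree. Here bags containing vertex 5 are not connected in the tree, so the decomposition is invalid.

No — bags containing vertex 5 are not connected in the tree.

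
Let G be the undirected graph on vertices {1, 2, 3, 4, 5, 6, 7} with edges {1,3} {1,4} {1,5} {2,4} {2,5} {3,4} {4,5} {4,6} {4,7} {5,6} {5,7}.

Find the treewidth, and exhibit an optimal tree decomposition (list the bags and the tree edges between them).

Treewidth 2.
One such decomposition:
Bags: B1 = {1, 4, 5}  B2 = {4, 5, 7}  B3 = {1, 3, 4}  B4 = {4, 5, 6}  B5 = {2, 4, 5}
Tree: B1–B2, B1–B3, B2–B4, B1–B5

Every bag has size at most 3, so the width is 3 − 1 = 2 and tw(G) ≤ 2. On the other hand G contains the 3-clique {1, 3, 4}. A clique must lie in a single bag of any decomposition, so no decomposition can have width below 2. Combining the bounds, tw(G) = 2.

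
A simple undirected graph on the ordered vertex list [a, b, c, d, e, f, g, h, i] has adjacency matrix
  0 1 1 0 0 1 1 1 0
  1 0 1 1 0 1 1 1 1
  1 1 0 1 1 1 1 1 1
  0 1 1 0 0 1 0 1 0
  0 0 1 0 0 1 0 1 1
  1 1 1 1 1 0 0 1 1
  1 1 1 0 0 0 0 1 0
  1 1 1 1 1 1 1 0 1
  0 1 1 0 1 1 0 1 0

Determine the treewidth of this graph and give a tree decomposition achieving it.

Treewidth 4.
Bags: B1 = {b, c, f, h, i}  B2 = {a, b, c, f, h}  B3 = {c, e, f, h, i}  B4 = {b, c, d, f, h}  B5 = {a, b, c, g, h}
Tree: B1–B2, B1–B3, B2–B4, B2–B5

The largest bag has 5 vertices, giving width 4; this decomposition certifies tw(G) ≤ 4. On the other hand G contains the 5-clique {a, b, c, g, h}. A clique must lie in a single bag of any decomposition, so no decomposition can have width below 4. The upper and lower bounds meet at 4, so that is the treewidth.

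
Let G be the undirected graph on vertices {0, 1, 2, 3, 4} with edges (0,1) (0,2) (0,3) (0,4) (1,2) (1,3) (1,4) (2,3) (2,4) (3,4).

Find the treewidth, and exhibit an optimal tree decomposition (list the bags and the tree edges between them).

Treewidth 4.
Bags: B1 = {0, 1, 2, 3, 4}
Tree: (single bag)

A single bag containing all 5 vertices is trivially a valid decomposition of width 4. For the lower bound, the 5 vertices {0, 1, 2, 3, 4} are pairwise adjacent, and any tree decomposition puts a clique entirely inside one bag — forcing width ≥ 4. Therefore the treewidth is 4.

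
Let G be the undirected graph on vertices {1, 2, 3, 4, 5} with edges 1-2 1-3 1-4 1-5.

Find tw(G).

1

A width-1 tree decomposition is:
Bags: B1 = {1, 3}  B2 = {1, 2}  B3 = {1, 4}  B4 = {1, 5}
Tree: B1–B2, B1–B3, B3–B4
Every bag has size at most 2, so the width is 2 − 1 = 1 and tw(G) ≤ 1. Any graph with an edge has treewidth ≥ 1, and G has the edge 3–1. The upper and lower bounds meet at 1, so that is the treewidth.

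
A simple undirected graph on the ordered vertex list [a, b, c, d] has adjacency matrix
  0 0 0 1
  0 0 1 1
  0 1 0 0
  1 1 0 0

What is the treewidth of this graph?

1

A width-1 tree decomposition is:
Bags: B1 = {a, d}  B2 = {b, d}  B3 = {b, c}
Tree: B1–B2, B2–B3
Each bag holds 2 vertices, so the decomposition has width 1, which upper-bounds the treewidth. G has an edge, so its treewidth is at least 1. Therefore the treewidth is 1.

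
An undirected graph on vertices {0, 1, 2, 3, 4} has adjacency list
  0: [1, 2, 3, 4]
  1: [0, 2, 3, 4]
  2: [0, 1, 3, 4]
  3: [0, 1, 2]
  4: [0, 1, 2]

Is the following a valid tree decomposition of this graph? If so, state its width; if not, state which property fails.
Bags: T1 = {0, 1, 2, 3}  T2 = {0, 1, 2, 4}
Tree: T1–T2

Checking the three conditions: (i) the bags cover all of {0, 1, 2, 3, 4}; (ii) for each edge, some bag contains both endpoints; (iii) the bags containing any fixed vertex form a subtree. All hold, so the decomposition is valid with width 4 − 1 = 3.

Yes; width 3.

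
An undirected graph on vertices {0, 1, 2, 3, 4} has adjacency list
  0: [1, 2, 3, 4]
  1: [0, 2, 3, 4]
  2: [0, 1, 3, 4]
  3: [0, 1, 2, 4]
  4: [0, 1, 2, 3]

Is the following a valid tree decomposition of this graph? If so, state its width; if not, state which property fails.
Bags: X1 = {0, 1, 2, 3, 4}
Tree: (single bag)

Yes; width 4.

Every vertex of G appears in some bag (union = {0, 1, 2, 3, 4}); every edge is covered by a bag; and for each vertex v the set of bags containing v is connected in the bag tree. The decomposition is therefore valid. The largest bag has 5 vertices, so the width is 4.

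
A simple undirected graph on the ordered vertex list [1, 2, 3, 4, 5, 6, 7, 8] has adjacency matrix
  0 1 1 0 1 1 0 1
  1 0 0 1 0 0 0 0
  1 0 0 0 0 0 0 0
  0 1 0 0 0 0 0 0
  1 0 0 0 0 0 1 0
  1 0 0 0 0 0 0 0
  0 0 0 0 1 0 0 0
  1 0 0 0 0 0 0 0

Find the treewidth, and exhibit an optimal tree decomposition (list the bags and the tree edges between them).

Treewidth 1.
One optimal decomposition is:
Bags: B1 = {1, 5}  B2 = {5, 7}  B3 = {1, 2}  B4 = {1, 8}  B5 = {1, 6}  B6 = {1, 3}  B7 = {2, 4}
Tree: B1–B2, B1–B3, B1–B4, B4–B5, B1–B6, B3–B7

Each bag holds 2 vertices, so the decomposition has width 1, which upper-bounds the treewidth. Since G has at least one edge (e.g. 1–5), it is not an edgeless graph, so tw(G) ≥ 1. Hence tw(G) = 1 exactly.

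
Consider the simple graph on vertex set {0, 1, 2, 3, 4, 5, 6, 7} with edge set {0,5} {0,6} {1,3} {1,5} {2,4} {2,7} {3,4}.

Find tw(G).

A width-1 tree decomposition is:
Bags: B1 = {2, 7}  B2 = {2, 4}  B3 = {3, 4}  B4 = {1, 3}  B5 = {1, 5}  B6 = {0, 5}  B7 = {0, 6}
Tree: B1–B2, B2–B3, B3–B4, B4–B5, B5–B6, B6–B7
The largest bag has 2 vertices, giving width 1; this decomposition certifies tw(G) ≤ 1. G has an edge, so its treewidth is at least 1. Combining the bounds, tw(G) = 1.

1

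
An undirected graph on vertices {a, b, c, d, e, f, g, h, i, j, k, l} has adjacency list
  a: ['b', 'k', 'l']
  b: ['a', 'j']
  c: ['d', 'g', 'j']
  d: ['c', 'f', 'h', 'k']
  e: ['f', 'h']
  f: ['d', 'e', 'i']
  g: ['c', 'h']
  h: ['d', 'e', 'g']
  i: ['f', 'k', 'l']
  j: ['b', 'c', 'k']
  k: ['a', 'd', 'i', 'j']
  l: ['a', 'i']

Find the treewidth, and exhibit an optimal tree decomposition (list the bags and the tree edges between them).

Treewidth 3.
One optimal decomposition is:
Bags: B1 = {a, b, i, l}  B2 = {a, b, i, k}  B3 = {b, i, j, k}  B4 = {f, i, j, k}  B5 = {d, f, j, k}  B6 = {c, d, f, j}  B7 = {c, d, e, f}  B8 = {c, d, e, h}  B9 = {c, e, g, h}
Tree: B1–B2, B2–B3, B3–B4, B4–B5, B5–B6, B6–B7, B7–B8, B8–B9

Each bag holds 4 vertices, so the decomposition has width 3, which upper-bounds the treewidth. For the lower bound: the 4 vertex sets {a,b,l}, {i}, {k}, {c,d,f,j} are disjoint, each induces a connected subgraph, and every pair is joined by at least one edge of G. Contracting each set to a single vertex therefore yields K_{4} as a minor, and since treewidth is minor-monotone, tw(G) ≥ tw(K_{4}) = 3. Therefore the treewidth is 3.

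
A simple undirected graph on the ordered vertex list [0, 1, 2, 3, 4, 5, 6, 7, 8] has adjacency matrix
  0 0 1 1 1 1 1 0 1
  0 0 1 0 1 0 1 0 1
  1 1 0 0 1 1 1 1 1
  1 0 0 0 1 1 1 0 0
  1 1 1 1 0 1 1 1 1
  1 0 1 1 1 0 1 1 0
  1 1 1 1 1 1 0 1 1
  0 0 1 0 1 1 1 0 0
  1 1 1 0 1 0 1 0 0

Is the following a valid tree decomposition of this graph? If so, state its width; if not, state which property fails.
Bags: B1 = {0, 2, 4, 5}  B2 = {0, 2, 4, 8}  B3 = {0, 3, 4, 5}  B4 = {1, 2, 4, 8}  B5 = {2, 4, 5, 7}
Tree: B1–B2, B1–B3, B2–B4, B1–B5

No — vertex 6 appears in no bag.

A tree decomposition must satisfy three properties: every vertex lies in some bag; for every edge, both endpoints lie together in some bag; and for every vertex, the bags containing it form a connected subtree. Here vertex 6 appears in no bag, so the decomposition is invalid.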